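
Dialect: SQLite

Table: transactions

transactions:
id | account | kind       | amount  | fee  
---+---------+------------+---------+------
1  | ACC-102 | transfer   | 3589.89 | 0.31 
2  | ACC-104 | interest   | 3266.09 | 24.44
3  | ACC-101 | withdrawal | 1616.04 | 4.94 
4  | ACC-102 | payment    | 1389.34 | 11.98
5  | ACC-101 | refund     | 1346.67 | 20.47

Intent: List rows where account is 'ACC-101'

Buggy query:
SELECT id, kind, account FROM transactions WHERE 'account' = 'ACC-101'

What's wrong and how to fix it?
Bug: Single quotes denote string literals in SQL; the column name is being compared as a constant string

Fix: Reference the column as account without single quotes

Corrected query:
SELECT id, kind, account FROM transactions WHERE account = 'ACC-101'

Result:
id | kind       | account
---+------------+--------
3  | withdrawal | ACC-101
5  | refund     | ACC-101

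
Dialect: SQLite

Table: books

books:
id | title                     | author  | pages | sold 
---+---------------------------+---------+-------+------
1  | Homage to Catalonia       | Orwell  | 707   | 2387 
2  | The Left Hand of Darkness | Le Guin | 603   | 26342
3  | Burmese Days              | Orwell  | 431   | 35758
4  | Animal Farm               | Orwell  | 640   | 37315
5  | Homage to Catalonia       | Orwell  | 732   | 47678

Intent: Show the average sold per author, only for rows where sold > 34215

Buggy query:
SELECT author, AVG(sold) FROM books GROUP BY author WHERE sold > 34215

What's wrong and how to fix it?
Bug: WHERE cannot follow GROUP BY

Fix: Place WHERE between FROM and GROUP BY

Corrected query:
SELECT author, AVG(sold) FROM books WHERE sold > 34215 GROUP BY author

Result:
author | AVG(sold)   
-------+-------------
Orwell | 40250.333333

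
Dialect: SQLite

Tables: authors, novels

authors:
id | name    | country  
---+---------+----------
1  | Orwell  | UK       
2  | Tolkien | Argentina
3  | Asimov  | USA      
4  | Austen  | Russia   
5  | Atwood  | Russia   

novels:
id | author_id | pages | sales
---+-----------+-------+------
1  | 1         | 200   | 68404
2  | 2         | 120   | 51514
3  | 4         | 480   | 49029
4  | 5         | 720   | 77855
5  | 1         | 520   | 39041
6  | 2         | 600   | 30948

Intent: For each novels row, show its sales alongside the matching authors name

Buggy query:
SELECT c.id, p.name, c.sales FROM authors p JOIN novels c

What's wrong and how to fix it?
Bug: JOIN with no ON clause produces a cartesian product; every novels row pairs with every authors row

Fix: Specify the join condition linking the foreign key to the parent id

Corrected query:
SELECT c.id, p.name, c.sales FROM authors p JOIN novels c ON c.author_id = p.id

Result:
id | name    | sales
---+---------+------
1  | Orwell  | 68404
2  | Tolkien | 51514
3  | Austen  | 49029
4  | Atwood  | 77855
5  | Orwell  | 39041
6  | Tolkien | 30948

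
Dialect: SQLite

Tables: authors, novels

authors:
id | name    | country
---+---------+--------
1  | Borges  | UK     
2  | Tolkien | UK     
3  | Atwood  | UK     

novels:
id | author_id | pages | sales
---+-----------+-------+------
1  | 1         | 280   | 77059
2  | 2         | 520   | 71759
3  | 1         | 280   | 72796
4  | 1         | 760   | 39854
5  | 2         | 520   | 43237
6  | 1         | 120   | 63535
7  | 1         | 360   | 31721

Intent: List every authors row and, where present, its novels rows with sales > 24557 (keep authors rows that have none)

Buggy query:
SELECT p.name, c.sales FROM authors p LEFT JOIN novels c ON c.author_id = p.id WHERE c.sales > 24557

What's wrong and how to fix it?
Bug: A WHERE condition on the right-hand table after LEFT JOIN drops unmatched parents

Fix: Move the right-table condition into the ON clause so unmatched parents are kept

Corrected query:
SELECT p.name, c.sales FROM authors p LEFT JOIN novels c ON c.author_id = p.id AND c.sales > 24557

Result:
name    | sales
--------+------
Borges  | 31721
Borges  | 39854
Borges  | 63535
Borges  | 72796
Borges  | 77059
Tolkien | 43237
Tolkien | 71759
Atwood  | NULL 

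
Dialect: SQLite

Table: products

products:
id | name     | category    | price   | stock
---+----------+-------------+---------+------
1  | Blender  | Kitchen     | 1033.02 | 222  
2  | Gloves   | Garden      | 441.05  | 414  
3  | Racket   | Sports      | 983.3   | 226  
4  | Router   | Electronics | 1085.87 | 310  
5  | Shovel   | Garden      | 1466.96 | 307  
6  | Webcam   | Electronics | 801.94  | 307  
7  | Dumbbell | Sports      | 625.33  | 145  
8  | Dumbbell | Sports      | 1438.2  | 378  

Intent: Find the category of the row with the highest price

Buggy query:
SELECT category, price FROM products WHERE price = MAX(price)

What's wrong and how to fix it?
Bug: WHERE is evaluated per row; an aggregate over the whole table isn't defined there

Fix: Wrap MAX in a scalar subquery so WHERE compares against a single value

Corrected query:
SELECT category, price FROM products WHERE price = (SELECT MAX(price) FROM products)

Result:
category | price  
---------+--------
Garden   | 1466.96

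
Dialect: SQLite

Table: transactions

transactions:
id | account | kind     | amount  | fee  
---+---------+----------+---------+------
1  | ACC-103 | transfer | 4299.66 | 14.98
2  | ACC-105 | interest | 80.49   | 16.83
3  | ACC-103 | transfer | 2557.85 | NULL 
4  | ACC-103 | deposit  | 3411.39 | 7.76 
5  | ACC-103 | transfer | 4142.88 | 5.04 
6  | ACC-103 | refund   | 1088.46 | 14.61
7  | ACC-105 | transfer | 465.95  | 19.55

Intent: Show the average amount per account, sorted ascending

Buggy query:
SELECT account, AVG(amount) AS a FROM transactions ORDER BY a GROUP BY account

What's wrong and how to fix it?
Bug: ORDER BY appears before GROUP BY; SQL clause order requires GROUP BY first

Fix: Reorder: SELECT … FROM … GROUP BY … ORDER BY …

Corrected query:
SELECT account, AVG(amount) AS a FROM transactions GROUP BY account ORDER BY a

Result:
account | a       
--------+---------
ACC-105 | 273.22  
ACC-103 | 3100.048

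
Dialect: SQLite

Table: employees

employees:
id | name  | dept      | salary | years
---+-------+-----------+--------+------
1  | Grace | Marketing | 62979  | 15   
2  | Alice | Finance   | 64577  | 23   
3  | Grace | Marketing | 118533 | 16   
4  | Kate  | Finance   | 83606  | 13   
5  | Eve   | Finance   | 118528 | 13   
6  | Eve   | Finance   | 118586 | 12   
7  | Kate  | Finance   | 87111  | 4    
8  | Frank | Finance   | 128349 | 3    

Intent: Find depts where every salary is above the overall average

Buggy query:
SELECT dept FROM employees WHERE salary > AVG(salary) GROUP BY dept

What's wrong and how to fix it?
Bug: AVG() is an aggregate; it can't sit directly in WHERE

Fix: Use a subquery for AVG and a HAVING MIN(...) filter so the condition holds for every row in the group

Corrected query:
SELECT dept FROM employees GROUP BY dept HAVING MIN(salary) > (SELECT AVG(salary) FROM employees)

Result:
(no rows)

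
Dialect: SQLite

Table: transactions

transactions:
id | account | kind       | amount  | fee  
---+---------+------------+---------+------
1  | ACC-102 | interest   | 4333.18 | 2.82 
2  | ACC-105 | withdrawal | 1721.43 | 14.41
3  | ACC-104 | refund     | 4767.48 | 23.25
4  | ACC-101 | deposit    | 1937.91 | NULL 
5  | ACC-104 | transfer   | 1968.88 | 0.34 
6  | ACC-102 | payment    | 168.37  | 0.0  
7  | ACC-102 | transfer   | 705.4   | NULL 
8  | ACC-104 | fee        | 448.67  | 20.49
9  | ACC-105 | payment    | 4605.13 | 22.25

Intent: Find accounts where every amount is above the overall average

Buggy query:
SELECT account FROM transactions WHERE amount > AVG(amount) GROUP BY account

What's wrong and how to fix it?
Bug: WHERE evaluates per row before aggregation, so AVG() is unavailable

Fix: Compute the overall average in a scalar subquery and compare each group's MIN against it in HAVING

Corrected query:
SELECT account FROM transactions GROUP BY account HAVING MIN(amount) > (SELECT AVG(amount) FROM transactions)

Result:
(no rows)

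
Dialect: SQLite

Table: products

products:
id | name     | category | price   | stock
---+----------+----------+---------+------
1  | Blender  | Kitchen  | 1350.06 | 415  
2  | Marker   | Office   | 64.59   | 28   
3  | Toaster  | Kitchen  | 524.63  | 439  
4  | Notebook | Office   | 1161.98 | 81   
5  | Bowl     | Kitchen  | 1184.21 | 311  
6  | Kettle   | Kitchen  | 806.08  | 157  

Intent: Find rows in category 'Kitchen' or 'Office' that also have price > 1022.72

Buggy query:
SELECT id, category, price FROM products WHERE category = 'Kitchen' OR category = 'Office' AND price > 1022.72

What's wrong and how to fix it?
Bug: AND binds tighter than OR, so this parses as category = 'Kitchen' OR (category = 'Office' AND price > 1022.72)

Fix: Add parentheses around the OR so the AND applies to both alternatives

Corrected query:
SELECT id, category, price FROM products WHERE (category = 'Kitchen' OR category = 'Office') AND price > 1022.72

Result:
id | category | price  
---+----------+--------
1  | Kitchen  | 1350.06
4  | Office   | 1161.98
5  | Kitchen  | 1184.21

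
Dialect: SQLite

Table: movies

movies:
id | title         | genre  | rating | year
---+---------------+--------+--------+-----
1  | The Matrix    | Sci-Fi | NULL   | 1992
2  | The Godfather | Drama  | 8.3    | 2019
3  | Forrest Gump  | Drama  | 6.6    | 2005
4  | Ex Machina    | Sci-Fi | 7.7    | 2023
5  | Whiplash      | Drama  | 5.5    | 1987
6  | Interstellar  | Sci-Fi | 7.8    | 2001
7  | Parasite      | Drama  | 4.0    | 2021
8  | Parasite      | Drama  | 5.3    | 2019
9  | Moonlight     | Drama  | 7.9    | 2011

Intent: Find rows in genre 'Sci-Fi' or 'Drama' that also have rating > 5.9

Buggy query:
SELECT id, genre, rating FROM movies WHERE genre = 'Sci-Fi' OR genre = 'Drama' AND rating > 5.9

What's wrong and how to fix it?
Bug: Without parentheses, AND is evaluated before OR, so the rating filter only applies to the 'Drama' branch

Fix: Add parentheses around the OR so the AND applies to both alternatives

Corrected query:
SELECT id, genre, rating FROM movies WHERE (genre = 'Sci-Fi' OR genre = 'Drama') AND rating > 5.9

Result:
id | genre  | rating
---+--------+-------
2  | Drama  | 8.3   
3  | Drama  | 6.6   
4  | Sci-Fi | 7.7   
6  | Sci-Fi | 7.8   
9  | Drama  | 7.9   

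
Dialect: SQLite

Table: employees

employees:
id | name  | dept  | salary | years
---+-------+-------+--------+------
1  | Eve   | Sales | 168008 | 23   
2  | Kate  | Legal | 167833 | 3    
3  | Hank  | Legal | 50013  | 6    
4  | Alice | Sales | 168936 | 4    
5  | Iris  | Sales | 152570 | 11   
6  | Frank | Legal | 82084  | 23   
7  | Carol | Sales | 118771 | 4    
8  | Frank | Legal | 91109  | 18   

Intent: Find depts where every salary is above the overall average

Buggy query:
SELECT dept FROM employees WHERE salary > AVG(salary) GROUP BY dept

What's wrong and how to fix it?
Bug: WHERE evaluates per row before aggregation, so AVG() is unavailable

Fix: Compute the overall average in a scalar subquery and compare each group's MIN against it in HAVING

Corrected query:
SELECT dept FROM employees GROUP BY dept HAVING MIN(salary) > (SELECT AVG(salary) FROM employees)

Result:
(no rows)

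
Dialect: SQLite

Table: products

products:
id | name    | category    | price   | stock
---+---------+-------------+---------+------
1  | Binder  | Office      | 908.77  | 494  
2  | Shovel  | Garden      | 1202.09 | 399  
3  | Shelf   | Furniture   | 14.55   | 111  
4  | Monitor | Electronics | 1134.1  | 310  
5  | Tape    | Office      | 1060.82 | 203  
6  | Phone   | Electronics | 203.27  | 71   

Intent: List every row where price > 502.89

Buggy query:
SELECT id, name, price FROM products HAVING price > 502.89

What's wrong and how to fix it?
Bug: This is a non-aggregate query (no GROUP BY, no aggregates), so in SQLite the HAVING clause is invalid here; a row-level condition belongs in WHERE

Fix: Use WHERE for row-level filtering

Corrected query:
SELECT id, name, price FROM products WHERE price > 502.89

Result:
id | name    | price  
---+---------+--------
1  | Binder  | 908.77 
2  | Shovel  | 1202.09
4  | Monitor | 1134.1 
5  | Tape    | 1060.82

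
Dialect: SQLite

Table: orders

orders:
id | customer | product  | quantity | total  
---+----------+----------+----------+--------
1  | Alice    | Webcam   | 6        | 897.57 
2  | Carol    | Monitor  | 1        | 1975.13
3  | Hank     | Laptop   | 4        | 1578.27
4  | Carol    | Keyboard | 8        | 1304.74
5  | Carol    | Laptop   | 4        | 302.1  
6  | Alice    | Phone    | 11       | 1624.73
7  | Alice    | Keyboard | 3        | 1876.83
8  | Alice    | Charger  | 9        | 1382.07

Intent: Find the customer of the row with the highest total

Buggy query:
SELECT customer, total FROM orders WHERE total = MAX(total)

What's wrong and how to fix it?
Bug: MAX(total) is an aggregate and cannot be used directly in WHERE

Fix: Use a subquery: WHERE total = (SELECT MAX(total) FROM orders)

Corrected query:
SELECT customer, total FROM orders WHERE total = (SELECT MAX(total) FROM orders)

Result:
customer | total  
---------+--------
Carol    | 1975.13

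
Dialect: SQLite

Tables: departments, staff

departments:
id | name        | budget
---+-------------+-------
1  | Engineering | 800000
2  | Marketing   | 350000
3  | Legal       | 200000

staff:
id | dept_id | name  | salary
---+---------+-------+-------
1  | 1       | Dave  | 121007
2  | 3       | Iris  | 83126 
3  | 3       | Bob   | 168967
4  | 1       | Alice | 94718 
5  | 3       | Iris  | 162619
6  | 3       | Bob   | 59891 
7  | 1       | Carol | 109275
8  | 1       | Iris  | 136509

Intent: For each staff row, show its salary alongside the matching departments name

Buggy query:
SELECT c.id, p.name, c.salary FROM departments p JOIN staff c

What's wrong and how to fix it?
Bug: Missing join condition: each staff row is matched to all departments rows instead of just its own

Fix: Add ON c.dept_id = p.id to the JOIN

Corrected query:
SELECT c.id, p.name, c.salary FROM departments p JOIN staff c ON c.dept_id = p.id

Result:
id | name        | salary
---+-------------+-------
1  | Engineering | 121007
2  | Legal       | 83126 
3  | Legal       | 168967
4  | Engineering | 94718 
5  | Legal       | 162619
6  | Legal       | 59891 
7  | Engineering | 109275
8  | Engineering | 136509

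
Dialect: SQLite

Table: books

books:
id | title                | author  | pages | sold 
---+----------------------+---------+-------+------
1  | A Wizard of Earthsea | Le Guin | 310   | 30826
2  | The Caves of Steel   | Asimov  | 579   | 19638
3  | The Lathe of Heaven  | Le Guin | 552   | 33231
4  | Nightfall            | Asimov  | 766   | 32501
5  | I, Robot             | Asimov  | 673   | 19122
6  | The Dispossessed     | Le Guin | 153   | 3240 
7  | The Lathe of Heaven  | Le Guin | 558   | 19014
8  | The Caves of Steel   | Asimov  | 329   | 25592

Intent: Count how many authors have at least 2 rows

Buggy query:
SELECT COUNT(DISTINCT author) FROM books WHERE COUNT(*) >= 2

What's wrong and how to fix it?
Bug: COUNT(*) cannot appear in WHERE; the per-group count doesn't exist yet

Fix: Group first with HAVING COUNT(*) >= 2, then COUNT the resulting groups

Corrected query:
SELECT COUNT(*) FROM (SELECT author FROM books GROUP BY author HAVING COUNT(*) >= 2)

Result:
COUNT(*)
--------
2       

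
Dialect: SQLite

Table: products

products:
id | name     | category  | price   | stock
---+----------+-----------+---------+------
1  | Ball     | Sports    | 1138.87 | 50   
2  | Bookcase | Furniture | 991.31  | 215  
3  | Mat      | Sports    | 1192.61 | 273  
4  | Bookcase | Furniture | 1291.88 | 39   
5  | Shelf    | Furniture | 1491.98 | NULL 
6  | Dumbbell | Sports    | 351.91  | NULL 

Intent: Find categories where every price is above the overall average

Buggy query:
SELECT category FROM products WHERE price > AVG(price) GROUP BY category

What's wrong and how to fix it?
Bug: AVG() is an aggregate; it can't sit directly in WHERE

Fix: Compute the overall average in a scalar subquery and compare each group's MIN against it in HAVING

Corrected query:
SELECT category FROM products GROUP BY category HAVING MIN(price) > (SELECT AVG(price) FROM products)

Result:
(no rows)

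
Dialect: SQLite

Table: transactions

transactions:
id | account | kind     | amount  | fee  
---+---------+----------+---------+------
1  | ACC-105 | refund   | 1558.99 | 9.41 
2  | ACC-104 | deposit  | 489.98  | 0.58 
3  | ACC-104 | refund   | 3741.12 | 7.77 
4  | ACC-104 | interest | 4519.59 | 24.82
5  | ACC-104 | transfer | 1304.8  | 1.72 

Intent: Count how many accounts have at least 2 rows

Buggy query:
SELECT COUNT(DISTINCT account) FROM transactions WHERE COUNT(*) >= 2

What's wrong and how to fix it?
Bug: COUNT(*) cannot appear in WHERE; the per-group count doesn't exist yet

Fix: Use a subquery that GROUPs and filters with HAVING, then count its rows

Corrected query:
SELECT COUNT(*) FROM (SELECT account FROM transactions GROUP BY account HAVING COUNT(*) >= 2)

Result:
COUNT(*)
--------
1       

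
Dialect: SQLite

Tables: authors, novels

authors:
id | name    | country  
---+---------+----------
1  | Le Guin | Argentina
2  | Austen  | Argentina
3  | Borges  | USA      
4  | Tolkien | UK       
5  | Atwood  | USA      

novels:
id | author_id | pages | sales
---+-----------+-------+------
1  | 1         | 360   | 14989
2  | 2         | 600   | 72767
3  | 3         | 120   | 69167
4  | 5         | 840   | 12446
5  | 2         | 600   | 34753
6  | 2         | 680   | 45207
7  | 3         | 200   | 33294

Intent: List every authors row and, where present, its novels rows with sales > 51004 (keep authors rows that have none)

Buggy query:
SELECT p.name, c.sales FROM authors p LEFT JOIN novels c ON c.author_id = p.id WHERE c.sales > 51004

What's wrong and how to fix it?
Bug: A WHERE condition on the right-hand table after LEFT JOIN drops unmatched parents

Fix: Move the right-table condition into the ON clause so unmatched parents are kept

Corrected query:
SELECT p.name, c.sales FROM authors p LEFT JOIN novels c ON c.author_id = p.id AND c.sales > 51004

Result:
name    | sales
--------+------
Le Guin | NULL 
Austen  | 72767
Borges  | 69167
Tolkien | NULL 
Atwood  | NULL 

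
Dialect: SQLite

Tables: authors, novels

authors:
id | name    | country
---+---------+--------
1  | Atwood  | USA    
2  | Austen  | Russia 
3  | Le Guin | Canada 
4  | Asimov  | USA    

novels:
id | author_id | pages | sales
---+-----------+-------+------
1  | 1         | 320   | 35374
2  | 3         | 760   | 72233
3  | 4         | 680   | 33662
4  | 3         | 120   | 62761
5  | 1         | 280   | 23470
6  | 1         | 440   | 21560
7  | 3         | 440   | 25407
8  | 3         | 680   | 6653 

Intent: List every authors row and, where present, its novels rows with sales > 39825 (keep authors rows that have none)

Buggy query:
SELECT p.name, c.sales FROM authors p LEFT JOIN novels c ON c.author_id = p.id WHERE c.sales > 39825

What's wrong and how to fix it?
Bug: Filtering c.sales in WHERE discards the NULL rows produced by LEFT JOIN, turning it into an inner join

Fix: Put 'c.sales > 39825' in the JOIN's ON clause instead of WHERE

Corrected query:
SELECT p.name, c.sales FROM authors p LEFT JOIN novels c ON c.author_id = p.id AND c.sales > 39825

Result:
name    | sales
--------+------
Atwood  | NULL 
Austen  | NULL 
Le Guin | 62761
Le Guin | 72233
Asimov  | NULL 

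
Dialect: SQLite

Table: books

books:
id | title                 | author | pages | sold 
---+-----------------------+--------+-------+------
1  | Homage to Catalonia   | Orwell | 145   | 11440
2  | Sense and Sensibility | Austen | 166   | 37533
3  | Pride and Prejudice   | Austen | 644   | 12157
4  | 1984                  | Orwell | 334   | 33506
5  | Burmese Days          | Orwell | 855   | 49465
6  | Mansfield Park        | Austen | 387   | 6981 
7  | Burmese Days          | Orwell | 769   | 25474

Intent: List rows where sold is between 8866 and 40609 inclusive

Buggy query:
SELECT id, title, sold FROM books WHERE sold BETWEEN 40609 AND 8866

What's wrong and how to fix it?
Bug: BETWEEN expects the lower bound first; with 40609 AND 8866 the range is empty

Fix: Write BETWEEN 8866 AND 40609

Corrected query:
SELECT id, title, sold FROM books WHERE sold BETWEEN 8866 AND 40609

Result:
id | title                 | sold 
---+-----------------------+------
1  | Homage to Catalonia   | 11440
2  | Sense and Sensibility | 37533
3  | Pride and Prejudice   | 12157
4  | 1984                  | 33506
7  | Burmese Days          | 25474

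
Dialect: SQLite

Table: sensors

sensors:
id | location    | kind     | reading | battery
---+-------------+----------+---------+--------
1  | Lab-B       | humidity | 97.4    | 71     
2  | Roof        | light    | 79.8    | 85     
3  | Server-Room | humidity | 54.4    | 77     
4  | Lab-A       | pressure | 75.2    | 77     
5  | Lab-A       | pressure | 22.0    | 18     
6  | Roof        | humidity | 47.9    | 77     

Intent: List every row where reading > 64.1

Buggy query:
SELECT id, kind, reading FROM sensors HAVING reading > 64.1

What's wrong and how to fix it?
Bug: HAVING filters the output of aggregation, but this query has no GROUP BY and no aggregate functions, so SQLite rejects it (HAVING clause on a non-aggregate query); the condition here is per row

Fix: Replace HAVING with WHERE since the condition applies to individual rows

Corrected query:
SELECT id, kind, reading FROM sensors WHERE reading > 64.1

Result:
id | kind     | reading
---+----------+--------
1  | humidity | 97.4   
2  | light    | 79.8   
4  | pressure | 75.2   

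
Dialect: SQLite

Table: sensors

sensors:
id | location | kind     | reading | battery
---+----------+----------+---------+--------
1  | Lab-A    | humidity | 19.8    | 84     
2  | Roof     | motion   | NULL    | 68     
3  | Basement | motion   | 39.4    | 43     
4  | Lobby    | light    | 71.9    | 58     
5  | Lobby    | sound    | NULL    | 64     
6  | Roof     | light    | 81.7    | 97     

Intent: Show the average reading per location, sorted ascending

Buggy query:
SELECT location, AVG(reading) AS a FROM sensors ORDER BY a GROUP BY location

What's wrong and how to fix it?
Bug: GROUP BY must precede ORDER BY

Fix: Move ORDER BY to the end, after GROUP BY

Corrected query:
SELECT location, AVG(reading) AS a FROM sensors GROUP BY location ORDER BY a

Result:
location | a   
---------+-----
Lab-A    | 19.8
Basement | 39.4
Lobby    | 71.9
Roof     | 81.7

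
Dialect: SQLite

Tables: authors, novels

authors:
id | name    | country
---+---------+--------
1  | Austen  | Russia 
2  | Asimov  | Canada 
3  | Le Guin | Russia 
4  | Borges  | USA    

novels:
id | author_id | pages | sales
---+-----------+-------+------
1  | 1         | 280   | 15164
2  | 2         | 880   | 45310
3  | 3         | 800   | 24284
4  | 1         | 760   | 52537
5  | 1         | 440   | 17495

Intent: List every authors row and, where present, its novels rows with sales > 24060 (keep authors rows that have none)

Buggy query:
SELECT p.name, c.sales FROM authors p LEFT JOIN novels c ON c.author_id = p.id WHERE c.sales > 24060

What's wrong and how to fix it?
Bug: Filtering c.sales in WHERE discards the NULL rows produced by LEFT JOIN, turning it into an inner join

Fix: Move the right-table condition into the ON clause so unmatched parents are kept

Corrected query:
SELECT p.name, c.sales FROM authors p LEFT JOIN novels c ON c.author_id = p.id AND c.sales > 24060

Result:
name    | sales
--------+------
Austen  | 52537
Asimov  | 45310
Le Guin | 24284
Borges  | NULL 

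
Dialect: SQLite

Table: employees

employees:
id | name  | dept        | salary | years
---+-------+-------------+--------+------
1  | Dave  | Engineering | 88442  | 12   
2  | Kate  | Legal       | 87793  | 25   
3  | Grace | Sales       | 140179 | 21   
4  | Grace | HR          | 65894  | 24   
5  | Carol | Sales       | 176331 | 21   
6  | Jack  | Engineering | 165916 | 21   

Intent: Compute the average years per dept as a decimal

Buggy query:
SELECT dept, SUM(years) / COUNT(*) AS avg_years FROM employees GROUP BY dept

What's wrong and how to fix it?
Bug: SUM(years) and COUNT(*) are both integers; the division truncates the fractional part

Fix: Multiply by 1.0 (or CAST to REAL) to force floating-point division

Corrected query:
SELECT dept, SUM(years) * 1.0 / COUNT(*) AS avg_years FROM employees GROUP BY dept

Result:
dept        | avg_years
------------+----------
Engineering | 16.5     
HR          | 24       
Legal       | 25       
Sales       | 21       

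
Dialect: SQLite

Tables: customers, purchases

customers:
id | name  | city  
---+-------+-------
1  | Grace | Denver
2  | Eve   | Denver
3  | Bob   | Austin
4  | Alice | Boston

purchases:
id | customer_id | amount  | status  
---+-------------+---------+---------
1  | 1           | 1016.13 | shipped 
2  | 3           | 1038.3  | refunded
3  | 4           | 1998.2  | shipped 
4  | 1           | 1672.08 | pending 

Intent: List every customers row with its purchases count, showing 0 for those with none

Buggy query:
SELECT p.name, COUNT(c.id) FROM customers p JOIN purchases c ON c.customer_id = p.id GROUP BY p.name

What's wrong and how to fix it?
Bug: INNER JOIN drops customers rows that have no matching purchases rows

Fix: Use LEFT JOIN so parents without children still appear (COUNT(c.id) gives 0)

Corrected query:
SELECT p.name, COUNT(c.id) FROM customers p LEFT JOIN purchases c ON c.customer_id = p.id GROUP BY p.name

Result:
name  | COUNT(c.id)
------+------------
Alice | 1          
Bob   | 1          
Eve   | 0          
Grace | 2          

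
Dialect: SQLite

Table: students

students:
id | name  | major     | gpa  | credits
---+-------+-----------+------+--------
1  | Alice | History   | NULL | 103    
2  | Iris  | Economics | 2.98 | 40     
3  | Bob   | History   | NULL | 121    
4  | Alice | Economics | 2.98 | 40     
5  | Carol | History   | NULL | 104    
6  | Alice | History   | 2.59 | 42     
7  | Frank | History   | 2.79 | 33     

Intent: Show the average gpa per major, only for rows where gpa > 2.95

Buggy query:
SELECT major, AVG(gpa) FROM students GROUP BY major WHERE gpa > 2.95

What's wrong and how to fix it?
Bug: Row-level WHERE must come before GROUP BY in the clause order

Fix: Place WHERE between FROM and GROUP BY

Corrected query:
SELECT major, AVG(gpa) FROM students WHERE gpa > 2.95 GROUP BY major

Result:
major     | AVG(gpa)
----------+---------
Economics | 2.98    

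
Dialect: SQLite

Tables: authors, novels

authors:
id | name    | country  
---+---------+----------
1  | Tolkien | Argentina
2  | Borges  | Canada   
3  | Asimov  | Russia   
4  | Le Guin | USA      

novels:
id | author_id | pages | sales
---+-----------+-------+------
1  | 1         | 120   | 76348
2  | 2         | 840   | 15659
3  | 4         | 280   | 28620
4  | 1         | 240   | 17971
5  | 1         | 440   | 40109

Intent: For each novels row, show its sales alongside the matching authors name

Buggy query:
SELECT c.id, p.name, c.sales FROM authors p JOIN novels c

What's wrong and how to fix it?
Bug: Missing join condition: each novels row is matched to all authors rows instead of just its own

Fix: Specify the join condition linking the foreign key to the parent id

Corrected query:
SELECT c.id, p.name, c.sales FROM authors p JOIN novels c ON c.author_id = p.id

Result:
id | name    | sales
---+---------+------
1  | Tolkien | 76348
2  | Borges  | 15659
3  | Le Guin | 28620
4  | Tolkien | 17971
5  | Tolkien | 40109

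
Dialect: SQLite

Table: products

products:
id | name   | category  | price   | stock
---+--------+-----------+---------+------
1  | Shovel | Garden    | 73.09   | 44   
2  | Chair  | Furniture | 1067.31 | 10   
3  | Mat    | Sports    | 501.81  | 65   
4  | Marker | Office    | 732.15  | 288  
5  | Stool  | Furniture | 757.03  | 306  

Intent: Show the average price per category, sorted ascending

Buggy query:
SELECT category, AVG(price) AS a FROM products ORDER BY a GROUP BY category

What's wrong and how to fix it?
Bug: ORDER BY appears before GROUP BY; SQL clause order requires GROUP BY first

Fix: Move ORDER BY to the end, after GROUP BY

Corrected query:
SELECT category, AVG(price) AS a FROM products GROUP BY category ORDER BY a

Result:
category  | a     
----------+-------
Garden    | 73.09 
Sports    | 501.81
Office    | 732.15
Furniture | 912.17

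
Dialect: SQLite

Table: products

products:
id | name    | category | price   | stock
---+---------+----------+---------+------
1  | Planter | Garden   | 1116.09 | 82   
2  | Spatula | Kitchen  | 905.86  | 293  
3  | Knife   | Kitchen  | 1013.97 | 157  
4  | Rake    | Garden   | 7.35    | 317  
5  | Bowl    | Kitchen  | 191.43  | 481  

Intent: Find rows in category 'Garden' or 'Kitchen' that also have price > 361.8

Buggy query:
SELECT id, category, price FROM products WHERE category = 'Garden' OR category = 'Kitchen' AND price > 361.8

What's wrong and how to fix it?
Bug: AND binds tighter than OR, so this parses as category = 'Garden' OR (category = 'Kitchen' AND price > 361.8)

Fix: Group the OR with parentheses (or use IN), then AND the threshold

Corrected query:
SELECT id, category, price FROM products WHERE (category = 'Garden' OR category = 'Kitchen') AND price > 361.8

Result:
id | category | price  
---+----------+--------
1  | Garden   | 1116.09
2  | Kitchen  | 905.86 
3  | Kitchen  | 1013.97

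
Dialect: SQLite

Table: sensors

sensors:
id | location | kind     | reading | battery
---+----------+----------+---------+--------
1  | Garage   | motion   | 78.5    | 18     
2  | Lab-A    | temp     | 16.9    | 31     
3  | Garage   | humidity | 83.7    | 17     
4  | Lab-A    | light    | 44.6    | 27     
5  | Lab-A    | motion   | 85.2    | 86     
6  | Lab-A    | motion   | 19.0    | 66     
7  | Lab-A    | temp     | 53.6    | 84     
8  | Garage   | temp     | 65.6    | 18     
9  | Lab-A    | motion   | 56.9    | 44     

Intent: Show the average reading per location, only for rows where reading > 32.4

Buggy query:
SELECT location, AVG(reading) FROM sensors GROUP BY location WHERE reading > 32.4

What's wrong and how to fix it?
Bug: Row-level WHERE must come before GROUP BY in the clause order

Fix: Move the WHERE clause before GROUP BY

Corrected query:
SELECT location, AVG(reading) FROM sensors WHERE reading > 32.4 GROUP BY location

Result:
location | AVG(reading)
---------+-------------
Garage   | 75.933333   
Lab-A    | 60.075      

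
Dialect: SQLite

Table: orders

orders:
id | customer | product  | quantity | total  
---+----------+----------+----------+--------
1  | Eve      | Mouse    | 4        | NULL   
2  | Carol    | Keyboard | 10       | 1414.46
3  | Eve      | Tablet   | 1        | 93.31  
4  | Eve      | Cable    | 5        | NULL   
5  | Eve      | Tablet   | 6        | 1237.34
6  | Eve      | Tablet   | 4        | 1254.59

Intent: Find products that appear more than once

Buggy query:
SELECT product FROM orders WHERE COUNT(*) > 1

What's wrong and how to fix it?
Bug: COUNT(*) is an aggregate and cannot be used in WHERE

Fix: Group first, then use HAVING for the count condition

Corrected query:
SELECT product FROM orders GROUP BY product HAVING COUNT(*) > 1

Result:
product
-------
Tablet 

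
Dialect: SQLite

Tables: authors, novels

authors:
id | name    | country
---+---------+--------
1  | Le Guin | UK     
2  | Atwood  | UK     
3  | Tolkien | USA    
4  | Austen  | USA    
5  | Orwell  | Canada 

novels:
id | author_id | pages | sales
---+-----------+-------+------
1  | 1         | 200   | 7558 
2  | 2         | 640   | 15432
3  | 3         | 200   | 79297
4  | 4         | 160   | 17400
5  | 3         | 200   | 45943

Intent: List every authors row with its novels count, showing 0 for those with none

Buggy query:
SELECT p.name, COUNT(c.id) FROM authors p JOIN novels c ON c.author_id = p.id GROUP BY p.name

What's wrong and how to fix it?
Bug: An inner join excludes parents with zero children

Fix: Use LEFT JOIN so parents without children still appear (COUNT(c.id) gives 0)

Corrected query:
SELECT p.name, COUNT(c.id) FROM authors p LEFT JOIN novels c ON c.author_id = p.id GROUP BY p.name

Result:
name    | COUNT(c.id)
--------+------------
Atwood  | 1          
Austen  | 1          
Le Guin | 1          
Orwell  | 0          
Tolkien | 2          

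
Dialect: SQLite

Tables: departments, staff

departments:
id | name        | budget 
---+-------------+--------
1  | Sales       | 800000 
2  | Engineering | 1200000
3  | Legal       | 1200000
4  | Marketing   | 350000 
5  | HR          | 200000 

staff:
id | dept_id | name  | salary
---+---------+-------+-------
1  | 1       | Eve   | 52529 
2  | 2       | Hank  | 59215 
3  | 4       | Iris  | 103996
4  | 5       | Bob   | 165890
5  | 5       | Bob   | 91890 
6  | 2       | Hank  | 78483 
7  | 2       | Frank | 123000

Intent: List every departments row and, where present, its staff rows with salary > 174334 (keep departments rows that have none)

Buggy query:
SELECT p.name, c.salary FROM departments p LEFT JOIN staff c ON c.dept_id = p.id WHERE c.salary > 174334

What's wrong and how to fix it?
Bug: Filtering c.salary in WHERE discards the NULL rows produced by LEFT JOIN, turning it into an inner join

Fix: Put 'c.salary > 174334' in the JOIN's ON clause instead of WHERE

Corrected query:
SELECT p.name, c.salary FROM departments p LEFT JOIN staff c ON c.dept_id = p.id AND c.salary > 174334

Result:
name        | salary
------------+-------
Sales       | NULL  
Engineering | NULL  
Legal       | NULL  
Marketing   | NULL  
HR          | NULL  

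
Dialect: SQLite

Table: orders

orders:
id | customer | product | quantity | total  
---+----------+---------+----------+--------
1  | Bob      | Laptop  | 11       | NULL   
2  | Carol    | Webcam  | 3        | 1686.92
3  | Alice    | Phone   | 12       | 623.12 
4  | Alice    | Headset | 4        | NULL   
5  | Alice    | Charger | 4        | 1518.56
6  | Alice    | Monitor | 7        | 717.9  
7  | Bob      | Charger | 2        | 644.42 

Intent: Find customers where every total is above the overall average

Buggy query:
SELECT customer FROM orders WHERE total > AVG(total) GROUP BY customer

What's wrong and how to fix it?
Bug: WHERE evaluates per row before aggregation, so AVG() is unavailable

Fix: Compute the overall average in a scalar subquery and compare each group's MIN against it in HAVING

Corrected query:
SELECT customer FROM orders GROUP BY customer HAVING MIN(total) > (SELECT AVG(total) FROM orders)

Result:
customer
--------
Carol   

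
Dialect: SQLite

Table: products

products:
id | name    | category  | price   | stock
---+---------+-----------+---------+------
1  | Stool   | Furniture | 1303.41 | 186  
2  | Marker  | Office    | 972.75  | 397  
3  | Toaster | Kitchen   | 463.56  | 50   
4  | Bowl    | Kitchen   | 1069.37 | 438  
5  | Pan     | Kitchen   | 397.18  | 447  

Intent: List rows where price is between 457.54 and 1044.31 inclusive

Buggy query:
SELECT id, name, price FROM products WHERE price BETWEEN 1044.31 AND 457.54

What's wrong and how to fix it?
Bug: BETWEEN expects the lower bound first; with 1044.31 AND 457.54 the range is empty

Fix: Swap the bounds so the smaller value comes first

Corrected query:
SELECT id, name, price FROM products WHERE price BETWEEN 457.54 AND 1044.31

Result:
id | name    | price 
---+---------+-------
2  | Marker  | 972.75
3  | Toaster | 463.56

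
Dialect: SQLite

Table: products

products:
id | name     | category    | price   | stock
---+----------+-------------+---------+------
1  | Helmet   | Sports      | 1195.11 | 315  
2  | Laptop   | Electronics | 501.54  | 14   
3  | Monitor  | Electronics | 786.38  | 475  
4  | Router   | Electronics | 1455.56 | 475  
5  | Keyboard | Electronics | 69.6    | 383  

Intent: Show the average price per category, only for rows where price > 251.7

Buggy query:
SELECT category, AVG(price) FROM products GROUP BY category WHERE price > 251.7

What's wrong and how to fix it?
Bug: Row-level WHERE must come before GROUP BY in the clause order

Fix: Move the WHERE clause before GROUP BY

Corrected query:
SELECT category, AVG(price) FROM products WHERE price > 251.7 GROUP BY category

Result:
category    | AVG(price)
------------+-----------
Electronics | 914.493333
Sports      | 1195.11   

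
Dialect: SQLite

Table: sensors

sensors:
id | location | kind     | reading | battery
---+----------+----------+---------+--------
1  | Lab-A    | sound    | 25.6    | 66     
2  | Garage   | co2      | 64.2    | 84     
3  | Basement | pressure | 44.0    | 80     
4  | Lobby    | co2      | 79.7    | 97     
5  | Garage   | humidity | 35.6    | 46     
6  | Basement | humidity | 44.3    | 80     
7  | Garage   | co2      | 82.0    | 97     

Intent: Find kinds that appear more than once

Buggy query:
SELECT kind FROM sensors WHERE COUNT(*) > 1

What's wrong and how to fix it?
Bug: WHERE can't reference COUNT(*); aggregates are computed after WHERE

Fix: GROUP BY kind, then filter groups with HAVING COUNT(*) > 1

Corrected query:
SELECT kind FROM sensors GROUP BY kind HAVING COUNT(*) > 1

Result:
kind    
--------
co2     
humidity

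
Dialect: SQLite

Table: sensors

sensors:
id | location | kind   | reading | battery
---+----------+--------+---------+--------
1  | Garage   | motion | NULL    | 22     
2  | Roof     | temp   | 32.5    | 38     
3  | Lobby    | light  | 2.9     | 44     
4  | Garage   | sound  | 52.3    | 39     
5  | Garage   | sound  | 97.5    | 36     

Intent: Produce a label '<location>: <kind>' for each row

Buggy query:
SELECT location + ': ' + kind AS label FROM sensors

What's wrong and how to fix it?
Bug: '+' is numeric addition; on text columns SQLite converts them to 0 instead of concatenating

Fix: Replace + with || to concatenate text

Corrected query:
SELECT location || ': ' || kind AS label FROM sensors

Result:
label         
--------------
Garage: motion
Roof: temp    
Lobby: light  
Garage: sound 
Garage: sound 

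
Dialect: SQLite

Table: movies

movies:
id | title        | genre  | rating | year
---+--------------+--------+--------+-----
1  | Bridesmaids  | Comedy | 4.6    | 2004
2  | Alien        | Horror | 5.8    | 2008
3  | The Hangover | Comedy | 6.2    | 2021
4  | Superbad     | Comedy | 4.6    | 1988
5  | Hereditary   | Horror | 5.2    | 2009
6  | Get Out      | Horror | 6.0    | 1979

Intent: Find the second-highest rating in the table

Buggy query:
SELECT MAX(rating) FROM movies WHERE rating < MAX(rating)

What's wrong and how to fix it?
Bug: The inner MAX is an aggregate inside WHERE, which is not allowed

Fix: Put the inner MAX in a scalar subquery

Corrected query:
SELECT MAX(rating) FROM movies WHERE rating < (SELECT MAX(rating) FROM movies)

Result:
MAX(rating)
-----------
6          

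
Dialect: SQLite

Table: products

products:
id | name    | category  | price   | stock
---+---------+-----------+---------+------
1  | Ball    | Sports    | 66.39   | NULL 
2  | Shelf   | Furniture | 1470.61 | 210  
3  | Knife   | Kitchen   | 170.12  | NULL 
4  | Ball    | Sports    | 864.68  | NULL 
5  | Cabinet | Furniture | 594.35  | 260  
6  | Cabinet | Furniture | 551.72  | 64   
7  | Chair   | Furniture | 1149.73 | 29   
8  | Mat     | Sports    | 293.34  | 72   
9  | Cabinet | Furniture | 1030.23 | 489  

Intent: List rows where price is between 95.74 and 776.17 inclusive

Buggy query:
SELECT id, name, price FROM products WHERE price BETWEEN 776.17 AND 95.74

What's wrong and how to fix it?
Bug: The bounds are reversed; BETWEEN a AND b requires a <= b to match anything

Fix: Write BETWEEN 95.74 AND 776.17

Corrected query:
SELECT id, name, price FROM products WHERE price BETWEEN 95.74 AND 776.17

Result:
id | name    | price 
---+---------+-------
3  | Knife   | 170.12
5  | Cabinet | 594.35
6  | Cabinet | 551.72
8  | Mat     | 293.34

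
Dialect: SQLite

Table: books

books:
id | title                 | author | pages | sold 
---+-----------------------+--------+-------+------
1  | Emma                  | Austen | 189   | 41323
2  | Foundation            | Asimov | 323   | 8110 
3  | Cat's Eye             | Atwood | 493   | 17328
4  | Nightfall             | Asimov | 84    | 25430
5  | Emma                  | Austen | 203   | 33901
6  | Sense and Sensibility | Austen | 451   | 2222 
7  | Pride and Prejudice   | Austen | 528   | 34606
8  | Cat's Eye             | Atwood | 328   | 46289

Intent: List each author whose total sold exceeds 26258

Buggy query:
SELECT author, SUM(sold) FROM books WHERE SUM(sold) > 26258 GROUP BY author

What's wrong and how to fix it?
Bug: WHERE runs before GROUP BY, so aggregates aren't available there

Fix: Use HAVING (which filters groups after aggregation) instead of WHERE

Corrected query:
SELECT author, SUM(sold) FROM books GROUP BY author HAVING SUM(sold) > 26258

Result:
author | SUM(sold)
-------+----------
Asimov | 33540    
Atwood | 63617    
Austen | 112052   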